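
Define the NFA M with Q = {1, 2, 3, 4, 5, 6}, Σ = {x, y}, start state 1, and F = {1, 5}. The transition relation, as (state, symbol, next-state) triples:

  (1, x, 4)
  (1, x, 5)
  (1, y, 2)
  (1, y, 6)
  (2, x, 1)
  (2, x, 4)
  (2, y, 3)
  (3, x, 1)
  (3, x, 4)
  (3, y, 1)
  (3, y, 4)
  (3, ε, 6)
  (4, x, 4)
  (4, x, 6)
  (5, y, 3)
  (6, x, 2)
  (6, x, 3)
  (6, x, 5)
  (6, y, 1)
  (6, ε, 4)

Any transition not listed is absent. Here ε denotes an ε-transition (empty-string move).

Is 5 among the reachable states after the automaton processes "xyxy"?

Start in {1}.
Read 'x': 1→{4, 5}; now {4, 5}.
Read 'y': 4→∅, 5→{3}; union {3}; ε-closure = {3, 4, 6}.
Read 'x': 3→{1, 4}, 4→{4, 6}, 6→{2, 3, 5}; now {1, 2, 3, 4, 5, 6}.
Read 'y': 1→{2, 6}, 2→{3}, 3→{1, 4}, 4→∅, 5→{3}, 6→{1}; now {1, 2, 3, 4, 6}.
State 5 is not in {1, 2, 3, 4, 6}.

No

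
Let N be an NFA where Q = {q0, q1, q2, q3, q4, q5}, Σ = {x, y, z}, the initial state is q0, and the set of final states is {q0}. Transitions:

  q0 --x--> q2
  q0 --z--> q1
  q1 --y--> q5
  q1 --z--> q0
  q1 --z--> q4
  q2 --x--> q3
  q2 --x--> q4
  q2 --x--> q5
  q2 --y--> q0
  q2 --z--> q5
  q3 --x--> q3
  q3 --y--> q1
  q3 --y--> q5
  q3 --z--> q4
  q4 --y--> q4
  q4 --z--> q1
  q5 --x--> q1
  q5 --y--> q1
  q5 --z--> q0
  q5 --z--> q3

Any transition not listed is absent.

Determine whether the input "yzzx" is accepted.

Start in {q0}.
Read 'y': q0→∅; now ∅.
The set is empty and remains empty for the remaining 3 symbols.
The final set ∅ contains no accepting state.

No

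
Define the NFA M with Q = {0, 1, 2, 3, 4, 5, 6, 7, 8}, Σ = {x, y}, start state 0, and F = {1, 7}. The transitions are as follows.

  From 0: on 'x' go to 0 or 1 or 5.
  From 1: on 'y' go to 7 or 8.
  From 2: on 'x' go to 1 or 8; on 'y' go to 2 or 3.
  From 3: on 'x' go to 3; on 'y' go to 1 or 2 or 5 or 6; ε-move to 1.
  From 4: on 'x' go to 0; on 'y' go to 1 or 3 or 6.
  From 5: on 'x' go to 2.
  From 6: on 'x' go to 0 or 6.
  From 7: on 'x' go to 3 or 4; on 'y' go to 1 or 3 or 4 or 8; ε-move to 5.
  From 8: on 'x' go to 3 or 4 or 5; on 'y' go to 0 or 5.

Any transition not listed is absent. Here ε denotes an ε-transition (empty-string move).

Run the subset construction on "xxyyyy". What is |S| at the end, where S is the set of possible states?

9

Start in {0}.
Read 'x': 0→{0, 1, 5}; now {0, 1, 5}.
Read 'x': 0→{0, 1, 5}, 1→∅, 5→{2}; now {0, 1, 2, 5}.
Read 'y': 0→∅, 1→{7, 8}, 2→{2, 3}, 5→∅; union {2, 3, 7, 8}; ε-closure = {1, 2, 3, 5, 7, 8}.
Read 'y': 1→{7, 8}, 2→{2, 3}, 3→{1, 2, 5, 6}, 5→∅, 7→{1, 3, 4, 8}, 8→{0, 5}; now {0, 1, 2, 3, 4, 5, 6, 7, 8}.
Read 'y': 0→∅, 1→{7, 8}, 2→{2, 3}, 3→{1, 2, 5, 6}, 4→{1, 3, 6}, 5→∅, 6→∅, 7→{1, 3, 4, 8}, 8→{0, 5}; now {0, 1, 2, 3, 4, 5, 6, 7, 8}.
Read 'y': 0→∅, 1→{7, 8}, 2→{2, 3}, 3→{1, 2, 5, 6}, 4→{1, 3, 6}, 5→∅, 6→∅, 7→{1, 3, 4, 8}, 8→{0, 5}; now {0, 1, 2, 3, 4, 5, 6, 7, 8}.
That set has 9 states.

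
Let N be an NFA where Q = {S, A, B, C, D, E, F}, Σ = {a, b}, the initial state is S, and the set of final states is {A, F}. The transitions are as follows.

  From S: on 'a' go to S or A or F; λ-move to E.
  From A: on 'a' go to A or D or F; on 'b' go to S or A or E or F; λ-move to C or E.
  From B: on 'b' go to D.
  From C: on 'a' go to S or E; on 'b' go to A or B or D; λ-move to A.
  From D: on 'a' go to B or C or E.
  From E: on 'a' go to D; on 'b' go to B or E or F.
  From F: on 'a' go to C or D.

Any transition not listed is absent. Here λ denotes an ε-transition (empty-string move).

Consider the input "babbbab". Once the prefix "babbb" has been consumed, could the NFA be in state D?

Start: ε-closure({S}) = {S, E}.
Read 'b': S→∅, E→{B, E, F}; now {B, E, F}.
Read 'a': B→∅, E→{D}, F→{C, D}; union {C, D}; ε-closure = {A, C, D, E}.
Read 'b': A→{S, A, E, F}, C→{A, B, D}, D→∅, E→{B, E, F}; union {S, A, B, D, E, F}; ε-closure = {S, A, B, C, D, E, F}.
Read 'b': S→∅, A→{S, A, E, F}, B→{D}, C→{A, B, D}, D→∅, E→{B, E, F}, F→∅; union {S, A, B, D, E, F}; ε-closure = {S, A, B, C, D, E, F}.
Read 'b': S→∅, A→{S, A, E, F}, B→{D}, C→{A, B, D}, D→∅, E→{B, E, F}, F→∅; union {S, A, B, D, E, F}; ε-closure = {S, A, B, C, D, E, F}.
State D is in {S, A, B, C, D, E, F}.

Yes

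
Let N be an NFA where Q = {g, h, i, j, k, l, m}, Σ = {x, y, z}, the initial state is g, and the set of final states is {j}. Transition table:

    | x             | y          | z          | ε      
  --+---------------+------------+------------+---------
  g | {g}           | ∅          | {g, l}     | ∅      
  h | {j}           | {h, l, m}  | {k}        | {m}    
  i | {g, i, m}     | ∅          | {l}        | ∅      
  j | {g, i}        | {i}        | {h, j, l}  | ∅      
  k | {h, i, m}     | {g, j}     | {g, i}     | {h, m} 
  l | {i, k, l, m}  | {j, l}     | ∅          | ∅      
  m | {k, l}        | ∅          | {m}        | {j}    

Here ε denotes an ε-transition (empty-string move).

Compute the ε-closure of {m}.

Begin with {m}.
ε-move m → j; add j.

{j, m}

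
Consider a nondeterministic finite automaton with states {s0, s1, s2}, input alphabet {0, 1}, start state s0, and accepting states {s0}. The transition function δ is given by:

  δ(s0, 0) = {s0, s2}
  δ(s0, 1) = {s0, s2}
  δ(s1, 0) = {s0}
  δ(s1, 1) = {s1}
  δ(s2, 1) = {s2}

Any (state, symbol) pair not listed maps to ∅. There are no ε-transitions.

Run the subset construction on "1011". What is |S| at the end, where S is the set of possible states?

2

Start in {s0}.
Read '1': s0→{s0, s2}; now {s0, s2}.
Read '0': s0→{s0, s2}, s2→∅; now {s0, s2}.
Read '1': s0→{s0, s2}, s2→{s2}; now {s0, s2}.
Read '1': s0→{s0, s2}, s2→{s2}; now {s0, s2}.
That set has 2 states.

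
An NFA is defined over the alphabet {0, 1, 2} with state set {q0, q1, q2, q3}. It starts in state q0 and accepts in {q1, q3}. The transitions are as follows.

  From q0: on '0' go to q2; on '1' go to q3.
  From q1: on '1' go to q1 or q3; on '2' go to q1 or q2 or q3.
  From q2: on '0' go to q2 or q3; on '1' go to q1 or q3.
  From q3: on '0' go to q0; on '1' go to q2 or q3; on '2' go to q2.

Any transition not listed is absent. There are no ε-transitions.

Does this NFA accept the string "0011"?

Start in {q0}.
Read '0': {q0} → {q2}.
Read '0': {q2} → {q2, q3}.
Read '1': {q2, q3} → {q1, q2, q3}.
Read '1': {q1, q2, q3} → {q1, q2, q3}.
The final set {q1, q2, q3} contains the accepting states q1, q3.

Yes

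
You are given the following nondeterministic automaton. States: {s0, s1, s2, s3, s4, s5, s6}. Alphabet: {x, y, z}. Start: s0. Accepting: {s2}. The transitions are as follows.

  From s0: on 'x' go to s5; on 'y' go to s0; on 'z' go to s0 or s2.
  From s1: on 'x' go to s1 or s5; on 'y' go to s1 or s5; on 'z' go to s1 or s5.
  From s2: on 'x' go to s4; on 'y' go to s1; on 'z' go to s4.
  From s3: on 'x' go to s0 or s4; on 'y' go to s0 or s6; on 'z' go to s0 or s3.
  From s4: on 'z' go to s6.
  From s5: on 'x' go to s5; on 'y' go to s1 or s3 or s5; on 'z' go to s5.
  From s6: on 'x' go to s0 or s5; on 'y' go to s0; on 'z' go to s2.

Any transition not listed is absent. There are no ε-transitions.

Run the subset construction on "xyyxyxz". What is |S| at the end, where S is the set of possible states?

5

Start in {s0}.
Read 'x': {s0} → {s5}.
Read 'y': {s5} → {s1, s3, s5}.
Read 'y': {s1, s3, s5} → {s0, s1, s3, s5, s6}.
Read 'x': {s0, s1, s3, s5, s6} → {s0, s1, s4, s5}.
Read 'y': {s0, s1, s4, s5} → {s0, s1, s3, s5}.
Read 'x': {s0, s1, s3, s5} → {s0, s1, s4, s5}.
Read 'z': {s0, s1, s4, s5} → {s0, s1, s2, s5, s6}.
That set has 5 states.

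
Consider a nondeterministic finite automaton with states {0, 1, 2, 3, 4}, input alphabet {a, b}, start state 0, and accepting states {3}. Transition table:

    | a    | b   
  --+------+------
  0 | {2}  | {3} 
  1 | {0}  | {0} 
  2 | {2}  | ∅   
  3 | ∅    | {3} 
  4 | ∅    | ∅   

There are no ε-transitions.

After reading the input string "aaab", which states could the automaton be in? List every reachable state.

∅

Start in {0}.
Read 'a': 0→{2}; now {2}.
Read 'a': 2→{2}; now {2}.
Read 'a': 2→{2}; now {2}.
Read 'b': 2→∅; now ∅.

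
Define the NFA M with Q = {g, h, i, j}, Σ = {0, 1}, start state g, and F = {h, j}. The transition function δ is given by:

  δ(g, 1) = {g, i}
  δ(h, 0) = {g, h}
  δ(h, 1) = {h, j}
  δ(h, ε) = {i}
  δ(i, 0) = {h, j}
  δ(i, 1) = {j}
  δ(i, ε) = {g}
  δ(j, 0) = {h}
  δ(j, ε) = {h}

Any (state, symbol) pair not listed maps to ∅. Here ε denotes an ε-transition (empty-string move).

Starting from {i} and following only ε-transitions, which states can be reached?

{g, i}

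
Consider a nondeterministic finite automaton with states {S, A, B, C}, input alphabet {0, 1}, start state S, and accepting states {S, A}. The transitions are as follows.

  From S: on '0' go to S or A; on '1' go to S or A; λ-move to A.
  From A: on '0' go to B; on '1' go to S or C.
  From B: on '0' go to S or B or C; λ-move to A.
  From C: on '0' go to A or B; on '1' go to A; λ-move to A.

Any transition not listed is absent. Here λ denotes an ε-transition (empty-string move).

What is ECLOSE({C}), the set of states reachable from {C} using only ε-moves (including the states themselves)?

Begin with {C}.
ε-move C → A; add A.

{A, C}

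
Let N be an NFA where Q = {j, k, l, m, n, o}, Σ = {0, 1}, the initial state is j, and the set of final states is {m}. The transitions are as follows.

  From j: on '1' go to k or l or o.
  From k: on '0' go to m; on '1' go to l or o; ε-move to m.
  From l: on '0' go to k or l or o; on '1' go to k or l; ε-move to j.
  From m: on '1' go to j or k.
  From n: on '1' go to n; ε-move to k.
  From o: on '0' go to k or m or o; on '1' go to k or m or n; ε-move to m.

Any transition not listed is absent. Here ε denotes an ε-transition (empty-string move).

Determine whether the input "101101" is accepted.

Start in {j}.
Read '1': j→{k, l, o}; union {k, l, o}; ε-closure = {j, k, l, m, o}.
Read '0': j→∅, k→{m}, l→{k, l, o}, m→∅, o→{k, m, o}; union {k, l, m, o}; ε-closure = {j, k, l, m, o}.
Read '1': j→{k, l, o}, k→{l, o}, l→{k, l}, m→{j, k}, o→{k, m, n}; now {j, k, l, m, n, o}.
Read '1': j→{k, l, o}, k→{l, o}, l→{k, l}, m→{j, k}, n→{n}, o→{k, m, n}; now {j, k, l, m, n, o}.
Read '0': j→∅, k→{m}, l→{k, l, o}, m→∅, n→∅, o→{k, m, o}; union {k, l, m, o}; ε-closure = {j, k, l, m, o}.
Read '1': j→{k, l, o}, k→{l, o}, l→{k, l}, m→{j, k}, o→{k, m, n}; now {j, k, l, m, n, o}.
The final set {j, k, l, m, n, o} contains the accepting state m.

Yes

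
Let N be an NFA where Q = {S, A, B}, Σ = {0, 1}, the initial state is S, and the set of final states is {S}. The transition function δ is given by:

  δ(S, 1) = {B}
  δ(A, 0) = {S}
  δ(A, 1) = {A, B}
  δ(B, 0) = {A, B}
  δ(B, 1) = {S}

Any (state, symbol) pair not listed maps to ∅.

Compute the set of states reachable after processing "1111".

{S}

Start in {S}.
Read '1': S→{B}; now {B}.
Read '1': B→{S}; now {S}.
Read '1': S→{B}; now {B}.
Read '1': B→{S}; now {S}.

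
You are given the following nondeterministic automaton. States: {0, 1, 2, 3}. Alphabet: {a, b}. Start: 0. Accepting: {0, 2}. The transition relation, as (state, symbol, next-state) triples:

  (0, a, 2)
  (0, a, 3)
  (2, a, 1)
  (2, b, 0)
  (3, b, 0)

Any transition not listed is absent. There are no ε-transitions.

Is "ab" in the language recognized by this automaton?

Yes

Start in {0}.
Read 'a': 0→{2, 3}; now {2, 3}.
Read 'b': 2→{0}, 3→{0}; now {0}.
The final set {0} contains the accepting state 0.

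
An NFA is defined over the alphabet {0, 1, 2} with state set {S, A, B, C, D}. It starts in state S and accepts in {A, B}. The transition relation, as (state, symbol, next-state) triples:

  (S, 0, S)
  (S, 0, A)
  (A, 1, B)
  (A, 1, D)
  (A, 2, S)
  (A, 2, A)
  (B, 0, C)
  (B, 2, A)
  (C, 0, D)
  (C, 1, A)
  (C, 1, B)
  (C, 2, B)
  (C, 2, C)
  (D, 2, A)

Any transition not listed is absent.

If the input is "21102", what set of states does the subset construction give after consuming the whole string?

Start in {S}.
Read '2': S→∅; now ∅.
The set is empty and remains empty for the remaining 4 symbols.

∅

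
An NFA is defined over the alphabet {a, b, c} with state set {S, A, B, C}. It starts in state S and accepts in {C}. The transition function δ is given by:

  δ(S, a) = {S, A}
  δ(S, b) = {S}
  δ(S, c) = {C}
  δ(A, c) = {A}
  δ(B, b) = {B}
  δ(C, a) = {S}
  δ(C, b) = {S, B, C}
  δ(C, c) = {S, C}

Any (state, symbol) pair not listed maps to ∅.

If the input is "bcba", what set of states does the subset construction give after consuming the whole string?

{S, A}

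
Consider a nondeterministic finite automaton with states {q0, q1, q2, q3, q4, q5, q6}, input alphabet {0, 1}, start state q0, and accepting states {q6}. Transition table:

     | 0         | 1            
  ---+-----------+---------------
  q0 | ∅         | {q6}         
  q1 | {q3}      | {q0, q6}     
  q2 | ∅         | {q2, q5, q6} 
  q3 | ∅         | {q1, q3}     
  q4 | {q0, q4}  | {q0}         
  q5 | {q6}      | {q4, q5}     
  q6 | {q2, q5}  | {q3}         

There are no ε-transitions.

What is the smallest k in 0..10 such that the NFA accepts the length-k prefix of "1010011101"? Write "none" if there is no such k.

1

Start in {q0}.
Read '1': {q0} → {q6}.
None of the earlier sets intersect F, but {q6} does.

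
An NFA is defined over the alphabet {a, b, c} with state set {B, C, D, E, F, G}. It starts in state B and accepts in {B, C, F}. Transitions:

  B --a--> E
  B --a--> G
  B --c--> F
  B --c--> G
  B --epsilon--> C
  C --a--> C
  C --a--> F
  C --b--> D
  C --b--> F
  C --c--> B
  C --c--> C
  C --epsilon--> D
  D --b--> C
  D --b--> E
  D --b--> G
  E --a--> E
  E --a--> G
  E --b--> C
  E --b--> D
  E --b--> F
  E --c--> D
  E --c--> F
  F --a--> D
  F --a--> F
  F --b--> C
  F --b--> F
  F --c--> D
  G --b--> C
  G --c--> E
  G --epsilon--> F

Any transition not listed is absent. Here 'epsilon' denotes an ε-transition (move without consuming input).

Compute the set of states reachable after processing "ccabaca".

Start: ε-closure({B}) = {B, C, D}.
Read 'c': B→{F, G}, C→{B, C}, D→∅; union {B, C, F, G}; ε-closure = {B, C, D, F, G}.
Read 'c': B→{F, G}, C→{B, C}, D→∅, F→{D}, G→{E}; now {B, C, D, E, F, G}.
Read 'a': B→{E, G}, C→{C, F}, D→∅, E→{E, G}, F→{D, F}, G→∅; now {C, D, E, F, G}.
Read 'b': C→{D, F}, D→{C, E, G}, E→{C, D, F}, F→{C, F}, G→{C}; now {C, D, E, F, G}.
Read 'a': C→{C, F}, D→∅, E→{E, G}, F→{D, F}, G→∅; now {C, D, E, F, G}.
Read 'c': C→{B, C}, D→∅, E→{D, F}, F→{D}, G→{E}; now {B, C, D, E, F}.
Read 'a': B→{E, G}, C→{C, F}, D→∅, E→{E, G}, F→{D, F}; now {C, D, E, F, G}.

{C, D, E, F, G}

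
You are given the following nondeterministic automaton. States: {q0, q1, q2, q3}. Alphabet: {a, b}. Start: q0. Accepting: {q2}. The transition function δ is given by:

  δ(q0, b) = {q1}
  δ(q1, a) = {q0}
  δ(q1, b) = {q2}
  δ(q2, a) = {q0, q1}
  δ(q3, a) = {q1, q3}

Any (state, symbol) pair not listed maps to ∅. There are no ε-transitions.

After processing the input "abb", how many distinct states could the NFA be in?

0

Start in {q0}.
Read 'a': q0→∅; now ∅.
The set is empty and remains empty for the remaining 2 symbols.
That set has 0 states.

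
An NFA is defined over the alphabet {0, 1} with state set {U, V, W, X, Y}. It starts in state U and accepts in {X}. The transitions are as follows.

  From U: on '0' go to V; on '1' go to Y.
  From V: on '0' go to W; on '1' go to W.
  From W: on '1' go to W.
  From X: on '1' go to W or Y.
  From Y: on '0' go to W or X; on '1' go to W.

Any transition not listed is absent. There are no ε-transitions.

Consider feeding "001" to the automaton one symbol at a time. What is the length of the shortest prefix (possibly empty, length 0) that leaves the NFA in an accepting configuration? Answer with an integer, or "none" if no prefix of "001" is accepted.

none

Start in {U}.
Read '0': U→{V}; now {V}.
Read '0': V→{W}; now {W}.
Read '1': W→{W}; now {W}.
No reachable set along the way intersects F.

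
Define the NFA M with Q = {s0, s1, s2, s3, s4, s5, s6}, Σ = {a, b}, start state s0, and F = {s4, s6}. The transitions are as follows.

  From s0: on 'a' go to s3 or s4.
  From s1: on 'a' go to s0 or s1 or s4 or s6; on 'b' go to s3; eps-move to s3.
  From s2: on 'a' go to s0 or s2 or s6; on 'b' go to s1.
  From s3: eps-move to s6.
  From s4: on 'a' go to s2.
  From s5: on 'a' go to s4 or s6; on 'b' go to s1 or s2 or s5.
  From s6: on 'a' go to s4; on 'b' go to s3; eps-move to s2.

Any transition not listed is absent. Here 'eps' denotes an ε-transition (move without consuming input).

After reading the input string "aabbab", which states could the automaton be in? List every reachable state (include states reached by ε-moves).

Start in {s0}.
Read 'a': s0→{s3, s4}; union {s3, s4}; ε-closure = {s2, s3, s4, s6}.
Read 'a': s2→{s0, s2, s6}, s3→∅, s4→{s2}, s6→{s4}; now {s0, s2, s4, s6}.
Read 'b': s0→∅, s2→{s1}, s4→∅, s6→{s3}; union {s1, s3}; ε-closure = {s1, s2, s3, s6}.
Read 'b': s1→{s3}, s2→{s1}, s3→∅, s6→{s3}; union {s1, s3}; ε-closure = {s1, s2, s3, s6}.
Read 'a': s1→{s0, s1, s4, s6}, s2→{s0, s2, s6}, s3→∅, s6→{s4}; union {s0, s1, s2, s4, s6}; ε-closure = {s0, s1, s2, s3, s4, s6}.
Read 'b': s0→∅, s1→{s3}, s2→{s1}, s3→∅, s4→∅, s6→{s3}; union {s1, s3}; ε-closure = {s1, s2, s3, s6}.

{s1, s2, s3, s6}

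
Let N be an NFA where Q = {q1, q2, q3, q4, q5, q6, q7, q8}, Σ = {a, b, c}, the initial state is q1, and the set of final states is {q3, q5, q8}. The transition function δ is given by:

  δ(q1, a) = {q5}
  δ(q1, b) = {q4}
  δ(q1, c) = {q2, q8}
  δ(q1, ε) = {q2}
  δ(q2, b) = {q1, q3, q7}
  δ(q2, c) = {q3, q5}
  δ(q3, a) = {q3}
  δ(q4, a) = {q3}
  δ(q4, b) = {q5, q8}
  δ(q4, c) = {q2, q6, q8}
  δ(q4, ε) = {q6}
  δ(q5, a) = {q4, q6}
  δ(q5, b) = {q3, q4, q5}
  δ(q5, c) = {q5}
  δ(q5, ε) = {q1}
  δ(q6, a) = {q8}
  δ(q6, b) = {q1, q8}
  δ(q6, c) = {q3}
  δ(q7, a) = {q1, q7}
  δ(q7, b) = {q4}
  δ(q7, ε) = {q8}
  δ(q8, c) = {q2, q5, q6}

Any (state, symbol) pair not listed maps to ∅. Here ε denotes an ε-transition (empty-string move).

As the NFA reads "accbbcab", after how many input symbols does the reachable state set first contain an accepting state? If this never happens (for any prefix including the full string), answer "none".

1

Start: ε-closure({q1}) = {q1, q2}.
Read 'a': q1→{q5}, q2→∅; union {q5}; ε-closure = {q1, q2, q5}.
None of the earlier sets intersect F, but {q1, q2, q5} does.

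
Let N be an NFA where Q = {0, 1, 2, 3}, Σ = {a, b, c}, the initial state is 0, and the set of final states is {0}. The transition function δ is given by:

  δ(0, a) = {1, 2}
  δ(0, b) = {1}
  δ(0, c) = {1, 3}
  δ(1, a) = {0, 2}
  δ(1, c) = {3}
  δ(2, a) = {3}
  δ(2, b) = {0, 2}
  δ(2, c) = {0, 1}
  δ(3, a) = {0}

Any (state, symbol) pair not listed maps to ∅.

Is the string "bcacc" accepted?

No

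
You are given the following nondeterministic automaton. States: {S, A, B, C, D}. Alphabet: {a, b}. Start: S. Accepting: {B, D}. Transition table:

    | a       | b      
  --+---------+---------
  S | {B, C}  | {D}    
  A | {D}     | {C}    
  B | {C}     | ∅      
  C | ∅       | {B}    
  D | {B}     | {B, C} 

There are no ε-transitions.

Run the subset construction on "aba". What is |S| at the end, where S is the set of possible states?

1

Start in {S}.
Read 'a': {S} → {B, C}.
Read 'b': {B, C} → {B}.
Read 'a': {B} → {C}.
That set has 1 state.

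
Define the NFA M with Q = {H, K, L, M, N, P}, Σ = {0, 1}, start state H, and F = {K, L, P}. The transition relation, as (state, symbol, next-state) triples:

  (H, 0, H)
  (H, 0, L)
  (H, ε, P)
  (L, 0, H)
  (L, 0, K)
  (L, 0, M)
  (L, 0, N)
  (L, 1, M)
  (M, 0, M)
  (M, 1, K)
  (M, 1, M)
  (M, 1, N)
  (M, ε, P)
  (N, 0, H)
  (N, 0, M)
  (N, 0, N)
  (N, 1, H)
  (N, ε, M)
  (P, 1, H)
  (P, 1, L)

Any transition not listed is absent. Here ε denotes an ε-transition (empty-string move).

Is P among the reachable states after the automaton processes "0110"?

Yes

Start: ε-closure({H}) = {H, P}.
Read '0': H→{H, L}, P→∅; union {H, L}; ε-closure = {H, L, P}.
Read '1': H→∅, L→{M}, P→{H, L}; union {H, L, M}; ε-closure = {H, L, M, P}.
Read '1': H→∅, L→{M}, M→{K, M, N}, P→{H, L}; union {H, K, L, M, N}; ε-closure = {H, K, L, M, N, P}.
Read '0': H→{H, L}, K→∅, L→{H, K, M, N}, M→{M}, N→{H, M, N}, P→∅; union {H, K, L, M, N}; ε-closure = {H, K, L, M, N, P}.
State P is in {H, K, L, M, N, P}.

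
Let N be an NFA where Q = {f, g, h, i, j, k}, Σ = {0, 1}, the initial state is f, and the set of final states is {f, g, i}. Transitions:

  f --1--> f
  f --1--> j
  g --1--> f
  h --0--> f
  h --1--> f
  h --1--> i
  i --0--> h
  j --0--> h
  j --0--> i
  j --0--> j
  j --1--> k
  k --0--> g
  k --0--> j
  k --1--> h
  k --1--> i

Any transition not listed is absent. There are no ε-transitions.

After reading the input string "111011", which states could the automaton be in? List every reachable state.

{f, h, i, j, k}

Start in {f}.
Read '1': f→{f, j}; now {f, j}.
Read '1': f→{f, j}, j→{k}; now {f, j, k}.
Read '1': f→{f, j}, j→{k}, k→{h, i}; now {f, h, i, j, k}.
Read '0': f→∅, h→{f}, i→{h}, j→{h, i, j}, k→{g, j}; now {f, g, h, i, j}.
Read '1': f→{f, j}, g→{f}, h→{f, i}, i→∅, j→{k}; now {f, i, j, k}.
Read '1': f→{f, j}, i→∅, j→{k}, k→{h, i}; now {f, h, i, j, k}.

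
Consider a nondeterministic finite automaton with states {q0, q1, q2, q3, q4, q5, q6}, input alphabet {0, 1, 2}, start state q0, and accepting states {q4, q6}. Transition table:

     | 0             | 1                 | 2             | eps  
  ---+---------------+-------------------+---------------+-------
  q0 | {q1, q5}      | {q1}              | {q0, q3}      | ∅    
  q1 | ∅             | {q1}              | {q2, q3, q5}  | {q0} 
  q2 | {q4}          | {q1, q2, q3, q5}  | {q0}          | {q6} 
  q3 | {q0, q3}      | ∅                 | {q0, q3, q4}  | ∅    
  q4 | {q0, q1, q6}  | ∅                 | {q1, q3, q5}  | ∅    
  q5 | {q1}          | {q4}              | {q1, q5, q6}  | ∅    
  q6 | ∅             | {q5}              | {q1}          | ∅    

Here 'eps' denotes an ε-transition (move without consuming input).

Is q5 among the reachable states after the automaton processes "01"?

No

Start in {q0}.
Read '0': {q0} → {q0, q1, q5}.
Read '1': {q0, q1, q5} → {q0, q1, q4}.
State q5 is not in {q0, q1, q4}.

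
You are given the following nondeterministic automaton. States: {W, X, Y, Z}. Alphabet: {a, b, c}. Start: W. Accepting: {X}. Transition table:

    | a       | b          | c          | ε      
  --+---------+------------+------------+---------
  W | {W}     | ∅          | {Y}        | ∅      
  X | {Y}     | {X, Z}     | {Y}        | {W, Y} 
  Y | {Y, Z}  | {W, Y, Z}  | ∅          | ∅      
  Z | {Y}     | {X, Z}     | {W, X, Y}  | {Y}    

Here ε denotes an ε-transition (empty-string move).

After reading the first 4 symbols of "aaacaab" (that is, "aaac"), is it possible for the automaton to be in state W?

No

Start in {W}.
Read 'a': {W} → {W}.
Read 'a': {W} → {W}.
Read 'a': {W} → {W}.
Read 'c': {W} → {Y}.
State W is not in {Y}.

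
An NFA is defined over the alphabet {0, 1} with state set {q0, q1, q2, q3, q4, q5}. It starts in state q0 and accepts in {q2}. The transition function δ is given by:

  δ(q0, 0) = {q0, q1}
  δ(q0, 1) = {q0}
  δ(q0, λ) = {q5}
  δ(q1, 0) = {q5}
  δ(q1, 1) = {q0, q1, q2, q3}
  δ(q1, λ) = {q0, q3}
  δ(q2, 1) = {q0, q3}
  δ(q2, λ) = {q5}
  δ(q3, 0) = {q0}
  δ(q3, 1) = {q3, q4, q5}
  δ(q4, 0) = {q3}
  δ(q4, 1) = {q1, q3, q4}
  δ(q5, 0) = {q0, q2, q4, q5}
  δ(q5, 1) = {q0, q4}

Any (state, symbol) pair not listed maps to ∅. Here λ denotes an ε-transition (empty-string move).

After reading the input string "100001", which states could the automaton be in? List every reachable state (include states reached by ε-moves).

Start: ε-closure({q0}) = {q0, q5}.
Read '1': {q0, q5} → {q0, q4, q5}.
Read '0': {q0, q4, q5} → {q0, q1, q2, q3, q4, q5}.
Read '0': {q0, q1, q2, q3, q4, q5} → {q0, q1, q2, q3, q4, q5}.
Read '0': {q0, q1, q2, q3, q4, q5} → {q0, q1, q2, q3, q4, q5}.
Read '0': {q0, q1, q2, q3, q4, q5} → {q0, q1, q2, q3, q4, q5}.
Read '1': {q0, q1, q2, q3, q4, q5} → {q0, q1, q2, q3, q4, q5}.

{q0, q1, q2, q3, q4, q5}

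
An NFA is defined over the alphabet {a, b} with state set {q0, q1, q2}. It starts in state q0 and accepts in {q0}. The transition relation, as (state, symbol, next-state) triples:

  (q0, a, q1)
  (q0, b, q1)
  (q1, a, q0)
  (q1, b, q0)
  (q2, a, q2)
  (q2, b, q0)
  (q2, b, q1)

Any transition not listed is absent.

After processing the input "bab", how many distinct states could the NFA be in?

1

Start in {q0}.
Read 'b': {q0} → {q1}.
Read 'a': {q1} → {q0}.
Read 'b': {q0} → {q1}.
That set has 1 state.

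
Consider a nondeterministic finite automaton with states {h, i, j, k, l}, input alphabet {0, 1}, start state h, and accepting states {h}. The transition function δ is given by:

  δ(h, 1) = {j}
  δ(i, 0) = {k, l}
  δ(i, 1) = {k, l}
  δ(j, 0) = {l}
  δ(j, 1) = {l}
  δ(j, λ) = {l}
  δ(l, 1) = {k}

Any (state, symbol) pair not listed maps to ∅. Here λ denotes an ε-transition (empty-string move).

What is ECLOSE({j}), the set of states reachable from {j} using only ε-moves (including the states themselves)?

Begin with {j}.
ε-move j → l; add l.

{j, l}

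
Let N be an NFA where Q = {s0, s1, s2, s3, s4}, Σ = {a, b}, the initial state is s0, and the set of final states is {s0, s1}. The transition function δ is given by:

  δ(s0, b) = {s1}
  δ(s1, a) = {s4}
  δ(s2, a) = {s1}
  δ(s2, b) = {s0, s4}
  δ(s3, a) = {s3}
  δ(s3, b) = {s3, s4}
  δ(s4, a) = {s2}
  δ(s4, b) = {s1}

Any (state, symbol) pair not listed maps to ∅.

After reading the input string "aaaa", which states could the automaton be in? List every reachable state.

Start in {s0}.
Read 'a': {s0} → ∅.
The set is empty and remains empty for the remaining 3 symbols.

∅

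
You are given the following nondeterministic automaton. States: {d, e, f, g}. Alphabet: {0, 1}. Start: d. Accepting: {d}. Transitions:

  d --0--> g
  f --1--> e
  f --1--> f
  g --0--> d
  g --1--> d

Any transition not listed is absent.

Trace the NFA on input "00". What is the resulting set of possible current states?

Start in {d}.
Read '0': {d} → {g}.
Read '0': {g} → {d}.

{d}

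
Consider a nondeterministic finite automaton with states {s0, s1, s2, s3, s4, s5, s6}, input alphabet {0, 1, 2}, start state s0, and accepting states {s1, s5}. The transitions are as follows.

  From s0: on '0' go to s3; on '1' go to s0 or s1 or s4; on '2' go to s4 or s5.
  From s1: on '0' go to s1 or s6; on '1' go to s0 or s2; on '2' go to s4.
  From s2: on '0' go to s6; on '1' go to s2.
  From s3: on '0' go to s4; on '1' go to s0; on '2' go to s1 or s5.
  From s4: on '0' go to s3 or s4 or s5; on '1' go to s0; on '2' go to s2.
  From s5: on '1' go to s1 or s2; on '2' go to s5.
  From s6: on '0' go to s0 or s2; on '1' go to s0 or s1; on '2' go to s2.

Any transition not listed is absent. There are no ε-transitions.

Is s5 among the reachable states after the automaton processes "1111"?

No

Start in {s0}.
Read '1': s0→{s0, s1, s4}; now {s0, s1, s4}.
Read '1': s0→{s0, s1, s4}, s1→{s0, s2}, s4→{s0}; now {s0, s1, s2, s4}.
Read '1': s0→{s0, s1, s4}, s1→{s0, s2}, s2→{s2}, s4→{s0}; now {s0, s1, s2, s4}.
Read '1': s0→{s0, s1, s4}, s1→{s0, s2}, s2→{s2}, s4→{s0}; now {s0, s1, s2, s4}.
State s5 is not in {s0, s1, s2, s4}.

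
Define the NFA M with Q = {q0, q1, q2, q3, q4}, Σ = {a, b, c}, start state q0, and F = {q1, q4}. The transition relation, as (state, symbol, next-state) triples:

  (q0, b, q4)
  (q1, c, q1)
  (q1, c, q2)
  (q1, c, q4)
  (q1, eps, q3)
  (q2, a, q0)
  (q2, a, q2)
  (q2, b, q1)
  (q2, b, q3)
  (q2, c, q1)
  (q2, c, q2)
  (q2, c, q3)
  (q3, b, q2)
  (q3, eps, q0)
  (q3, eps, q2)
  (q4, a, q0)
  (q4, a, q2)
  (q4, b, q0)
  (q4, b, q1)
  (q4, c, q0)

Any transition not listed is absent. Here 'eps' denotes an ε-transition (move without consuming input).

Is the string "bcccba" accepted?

Start in {q0}.
Read 'b': q0→{q4}; now {q4}.
Read 'c': q4→{q0}; now {q0}.
Read 'c': q0→∅; now ∅.
The set is empty and remains empty for the remaining 3 symbols.
The final set ∅ contains no accepting state.

No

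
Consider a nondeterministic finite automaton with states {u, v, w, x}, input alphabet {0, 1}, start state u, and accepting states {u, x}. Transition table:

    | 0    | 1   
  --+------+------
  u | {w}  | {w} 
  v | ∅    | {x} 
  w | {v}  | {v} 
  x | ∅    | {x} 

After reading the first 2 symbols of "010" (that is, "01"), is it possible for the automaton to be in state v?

Start in {u}.
Read '0': {u} → {w}.
Read '1': {w} → {v}.
State v is in {v}.

Yes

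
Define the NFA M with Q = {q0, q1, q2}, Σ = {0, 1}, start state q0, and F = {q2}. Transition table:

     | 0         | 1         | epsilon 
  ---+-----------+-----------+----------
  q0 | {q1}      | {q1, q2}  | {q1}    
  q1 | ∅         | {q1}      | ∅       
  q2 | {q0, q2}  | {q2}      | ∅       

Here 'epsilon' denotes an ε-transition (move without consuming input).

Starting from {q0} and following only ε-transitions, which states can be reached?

Begin with {q0}.
ε-move q0 → q1; add q1.

{q0, q1}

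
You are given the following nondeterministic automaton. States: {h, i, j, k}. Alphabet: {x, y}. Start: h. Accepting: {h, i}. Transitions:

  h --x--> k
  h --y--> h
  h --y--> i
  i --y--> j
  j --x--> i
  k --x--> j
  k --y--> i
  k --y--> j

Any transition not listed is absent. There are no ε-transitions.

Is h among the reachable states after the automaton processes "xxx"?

No

Start in {h}.
Read 'x': h→{k}; now {k}.
Read 'x': k→{j}; now {j}.
Read 'x': j→{i}; now {i}.
State h is not in {i}.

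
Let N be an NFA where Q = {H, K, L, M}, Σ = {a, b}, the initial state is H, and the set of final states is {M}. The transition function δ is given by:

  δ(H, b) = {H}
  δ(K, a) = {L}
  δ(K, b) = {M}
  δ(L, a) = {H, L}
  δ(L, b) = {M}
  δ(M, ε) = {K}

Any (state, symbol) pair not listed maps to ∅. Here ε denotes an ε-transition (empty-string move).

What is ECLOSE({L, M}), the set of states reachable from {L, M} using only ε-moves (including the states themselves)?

{K, L, M}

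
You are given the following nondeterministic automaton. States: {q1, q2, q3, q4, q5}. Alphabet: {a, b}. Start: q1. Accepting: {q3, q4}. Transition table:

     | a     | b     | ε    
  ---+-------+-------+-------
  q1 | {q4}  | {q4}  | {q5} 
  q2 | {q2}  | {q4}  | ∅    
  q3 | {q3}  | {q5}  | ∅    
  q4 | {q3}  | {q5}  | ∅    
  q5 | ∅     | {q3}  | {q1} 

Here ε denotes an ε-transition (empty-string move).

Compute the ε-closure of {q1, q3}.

Begin with {q1, q3}.
ε-move q1 → q5; add q5.

{q1, q3, q5}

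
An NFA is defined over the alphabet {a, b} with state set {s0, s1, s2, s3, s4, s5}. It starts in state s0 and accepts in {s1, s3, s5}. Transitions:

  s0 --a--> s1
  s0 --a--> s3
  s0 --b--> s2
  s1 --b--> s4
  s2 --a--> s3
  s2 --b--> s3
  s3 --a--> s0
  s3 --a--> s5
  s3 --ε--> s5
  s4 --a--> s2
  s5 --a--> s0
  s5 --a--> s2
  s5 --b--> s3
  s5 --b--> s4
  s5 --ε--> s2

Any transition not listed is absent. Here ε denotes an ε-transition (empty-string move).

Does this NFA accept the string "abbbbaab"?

Yes

Start in {s0}.
Read 'a': {s0} → {s1, s2, s3, s5}.
Read 'b': {s1, s2, s3, s5} → {s2, s3, s4, s5}.
Read 'b': {s2, s3, s4, s5} → {s2, s3, s4, s5}.
Read 'b': {s2, s3, s4, s5} → {s2, s3, s4, s5}.
Read 'b': {s2, s3, s4, s5} → {s2, s3, s4, s5}.
Read 'a': {s2, s3, s4, s5} → {s0, s2, s3, s5}.
Read 'a': {s0, s2, s3, s5} → {s0, s1, s2, s3, s5}.
Read 'b': {s0, s1, s2, s3, s5} → {s2, s3, s4, s5}.
The final set {s2, s3, s4, s5} contains the accepting states s3, s5.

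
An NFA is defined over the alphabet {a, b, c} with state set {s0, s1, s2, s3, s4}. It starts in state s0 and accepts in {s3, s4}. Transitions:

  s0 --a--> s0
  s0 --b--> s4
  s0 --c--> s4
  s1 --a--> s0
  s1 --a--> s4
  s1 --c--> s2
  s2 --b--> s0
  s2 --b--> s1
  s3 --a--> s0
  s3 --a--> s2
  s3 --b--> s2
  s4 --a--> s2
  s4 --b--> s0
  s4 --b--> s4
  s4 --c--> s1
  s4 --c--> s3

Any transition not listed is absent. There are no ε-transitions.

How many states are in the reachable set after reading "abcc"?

Start in {s0}.
Read 'a': {s0} → {s0}.
Read 'b': {s0} → {s4}.
Read 'c': {s4} → {s1, s3}.
Read 'c': {s1, s3} → {s2}.
That set has 1 state.

1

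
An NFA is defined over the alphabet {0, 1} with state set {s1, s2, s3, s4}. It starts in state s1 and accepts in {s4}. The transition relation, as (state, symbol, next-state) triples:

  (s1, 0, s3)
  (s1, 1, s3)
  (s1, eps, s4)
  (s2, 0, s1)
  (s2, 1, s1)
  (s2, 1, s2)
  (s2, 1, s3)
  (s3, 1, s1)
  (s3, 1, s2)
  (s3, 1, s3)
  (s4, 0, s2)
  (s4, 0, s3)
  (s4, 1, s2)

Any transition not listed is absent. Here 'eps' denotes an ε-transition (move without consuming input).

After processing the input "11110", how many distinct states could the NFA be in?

Start: ε-closure({s1}) = {s1, s4}.
Read '1': s1→{s3}, s4→{s2}; now {s2, s3}.
Read '1': s2→{s1, s2, s3}, s3→{s1, s2, s3}; union {s1, s2, s3}; ε-closure = {s1, s2, s3, s4}.
Read '1': s1→{s3}, s2→{s1, s2, s3}, s3→{s1, s2, s3}, s4→{s2}; union {s1, s2, s3}; ε-closure = {s1, s2, s3, s4}.
Read '1': s1→{s3}, s2→{s1, s2, s3}, s3→{s1, s2, s3}, s4→{s2}; union {s1, s2, s3}; ε-closure = {s1, s2, s3, s4}.
Read '0': s1→{s3}, s2→{s1}, s3→∅, s4→{s2, s3}; union {s1, s2, s3}; ε-closure = {s1, s2, s3, s4}.
That set has 4 states.

4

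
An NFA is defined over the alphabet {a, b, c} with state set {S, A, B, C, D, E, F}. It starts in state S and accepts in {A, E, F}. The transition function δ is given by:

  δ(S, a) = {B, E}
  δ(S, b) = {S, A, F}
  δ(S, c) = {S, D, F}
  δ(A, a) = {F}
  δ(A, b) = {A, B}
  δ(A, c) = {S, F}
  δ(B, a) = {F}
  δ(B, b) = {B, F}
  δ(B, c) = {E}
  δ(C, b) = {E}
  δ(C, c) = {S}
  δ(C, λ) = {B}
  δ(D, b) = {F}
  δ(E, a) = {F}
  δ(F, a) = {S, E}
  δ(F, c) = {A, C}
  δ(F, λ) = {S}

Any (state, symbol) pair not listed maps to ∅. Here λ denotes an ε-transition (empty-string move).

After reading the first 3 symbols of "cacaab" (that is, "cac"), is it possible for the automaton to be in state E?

Yes

Start in {S}.
Read 'c': S→{S, D, F}; now {S, D, F}.
Read 'a': S→{B, E}, D→∅, F→{S, E}; now {S, B, E}.
Read 'c': S→{S, D, F}, B→{E}, E→∅; now {S, D, E, F}.
State E is in {S, D, E, F}.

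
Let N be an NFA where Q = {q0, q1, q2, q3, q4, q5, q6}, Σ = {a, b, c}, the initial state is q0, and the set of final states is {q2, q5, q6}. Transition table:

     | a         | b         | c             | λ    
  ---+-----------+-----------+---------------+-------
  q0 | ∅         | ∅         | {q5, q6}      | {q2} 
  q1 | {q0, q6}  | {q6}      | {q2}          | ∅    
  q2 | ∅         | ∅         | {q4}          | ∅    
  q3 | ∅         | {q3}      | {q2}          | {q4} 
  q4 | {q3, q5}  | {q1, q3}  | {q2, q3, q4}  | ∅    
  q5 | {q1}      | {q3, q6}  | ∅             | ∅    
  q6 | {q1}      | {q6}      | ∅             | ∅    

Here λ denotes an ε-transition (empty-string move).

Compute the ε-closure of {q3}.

{q3, q4}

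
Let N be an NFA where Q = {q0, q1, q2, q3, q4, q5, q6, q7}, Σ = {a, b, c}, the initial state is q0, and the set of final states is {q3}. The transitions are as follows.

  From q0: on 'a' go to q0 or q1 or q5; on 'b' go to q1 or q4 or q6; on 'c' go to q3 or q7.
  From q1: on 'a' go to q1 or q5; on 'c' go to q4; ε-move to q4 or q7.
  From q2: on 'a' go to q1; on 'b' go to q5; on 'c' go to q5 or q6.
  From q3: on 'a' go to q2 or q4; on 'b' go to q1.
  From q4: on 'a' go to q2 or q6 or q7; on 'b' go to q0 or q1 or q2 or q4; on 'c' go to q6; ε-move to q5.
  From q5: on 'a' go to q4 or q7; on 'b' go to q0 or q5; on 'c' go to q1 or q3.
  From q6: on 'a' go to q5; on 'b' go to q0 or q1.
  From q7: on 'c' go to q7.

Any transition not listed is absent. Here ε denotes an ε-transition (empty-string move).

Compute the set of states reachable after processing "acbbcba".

{q0, q1, q2, q4, q5, q6, q7}

Start in {q0}.
Read 'a': q0→{q0, q1, q5}; union {q0, q1, q5}; ε-closure = {q0, q1, q4, q5, q7}.
Read 'c': q0→{q3, q7}, q1→{q4}, q4→{q6}, q5→{q1, q3}, q7→{q7}; union {q1, q3, q4, q6, q7}; ε-closure = {q1, q3, q4, q5, q6, q7}.
Read 'b': q1→∅, q3→{q1}, q4→{q0, q1, q2, q4}, q5→{q0, q5}, q6→{q0, q1}, q7→∅; union {q0, q1, q2, q4, q5}; ε-closure = {q0, q1, q2, q4, q5, q7}.
Read 'b': q0→{q1, q4, q6}, q1→∅, q2→{q5}, q4→{q0, q1, q2, q4}, q5→{q0, q5}, q7→∅; union {q0, q1, q2, q4, q5, q6}; ε-closure = {q0, q1, q2, q4, q5, q6, q7}.
Read 'c': q0→{q3, q7}, q1→{q4}, q2→{q5, q6}, q4→{q6}, q5→{q1, q3}, q6→∅, q7→{q7}; now {q1, q3, q4, q5, q6, q7}.
Read 'b': q1→∅, q3→{q1}, q4→{q0, q1, q2, q4}, q5→{q0, q5}, q6→{q0, q1}, q7→∅; union {q0, q1, q2, q4, q5}; ε-closure = {q0, q1, q2, q4, q5, q7}.
Read 'a': q0→{q0, q1, q5}, q1→{q1, q5}, q2→{q1}, q4→{q2, q6, q7}, q5→{q4, q7}, q7→∅; now {q0, q1, q2, q4, q5, q6, q7}.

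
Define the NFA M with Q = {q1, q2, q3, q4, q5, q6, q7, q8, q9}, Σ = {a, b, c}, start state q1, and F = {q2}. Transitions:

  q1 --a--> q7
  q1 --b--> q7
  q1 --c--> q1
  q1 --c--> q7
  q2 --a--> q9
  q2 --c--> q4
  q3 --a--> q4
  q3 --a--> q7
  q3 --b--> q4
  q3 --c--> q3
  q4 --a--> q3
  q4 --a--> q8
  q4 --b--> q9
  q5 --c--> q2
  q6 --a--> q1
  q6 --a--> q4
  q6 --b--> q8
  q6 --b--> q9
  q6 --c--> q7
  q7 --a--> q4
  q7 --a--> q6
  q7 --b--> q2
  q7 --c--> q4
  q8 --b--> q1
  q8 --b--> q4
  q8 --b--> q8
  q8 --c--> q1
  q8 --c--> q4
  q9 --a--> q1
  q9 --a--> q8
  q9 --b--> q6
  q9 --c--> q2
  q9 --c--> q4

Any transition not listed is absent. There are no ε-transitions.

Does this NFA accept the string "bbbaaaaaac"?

No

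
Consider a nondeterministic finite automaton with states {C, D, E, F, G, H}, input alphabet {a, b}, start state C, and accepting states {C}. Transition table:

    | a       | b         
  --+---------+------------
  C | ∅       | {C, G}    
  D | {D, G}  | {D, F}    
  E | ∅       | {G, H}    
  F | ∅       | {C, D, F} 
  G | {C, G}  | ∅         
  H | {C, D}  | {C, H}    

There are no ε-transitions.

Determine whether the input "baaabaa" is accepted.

Yes

Start in {C}.
Read 'b': C→{C, G}; now {C, G}.
Read 'a': C→∅, G→{C, G}; now {C, G}.
Read 'a': C→∅, G→{C, G}; now {C, G}.
Read 'a': C→∅, G→{C, G}; now {C, G}.
Read 'b': C→{C, G}, G→∅; now {C, G}.
Read 'a': C→∅, G→{C, G}; now {C, G}.
Read 'a': C→∅, G→{C, G}; now {C, G}.
The final set {C, G} contains the accepting state C.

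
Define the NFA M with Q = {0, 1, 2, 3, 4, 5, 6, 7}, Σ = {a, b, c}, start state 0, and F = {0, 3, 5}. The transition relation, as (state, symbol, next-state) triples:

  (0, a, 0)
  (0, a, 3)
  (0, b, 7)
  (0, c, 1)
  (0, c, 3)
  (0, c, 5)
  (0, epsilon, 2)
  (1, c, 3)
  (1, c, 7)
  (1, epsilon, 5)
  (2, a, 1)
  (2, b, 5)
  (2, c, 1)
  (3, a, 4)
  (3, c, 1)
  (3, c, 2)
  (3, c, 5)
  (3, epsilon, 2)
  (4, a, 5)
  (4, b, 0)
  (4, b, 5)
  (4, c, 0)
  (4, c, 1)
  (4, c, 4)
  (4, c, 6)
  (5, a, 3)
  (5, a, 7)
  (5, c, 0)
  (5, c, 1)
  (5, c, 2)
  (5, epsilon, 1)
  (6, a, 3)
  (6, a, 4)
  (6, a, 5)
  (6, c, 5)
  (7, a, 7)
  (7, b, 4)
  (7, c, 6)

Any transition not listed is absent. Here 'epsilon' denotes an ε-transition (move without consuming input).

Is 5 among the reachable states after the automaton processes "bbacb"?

Yes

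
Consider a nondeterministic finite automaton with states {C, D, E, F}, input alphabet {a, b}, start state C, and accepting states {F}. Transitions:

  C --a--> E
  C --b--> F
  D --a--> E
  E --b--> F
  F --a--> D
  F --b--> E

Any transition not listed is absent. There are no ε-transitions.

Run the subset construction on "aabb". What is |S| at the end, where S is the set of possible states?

Start in {C}.
Read 'a': {C} → {E}.
Read 'a': {E} → ∅.
The set is empty and remains empty for the remaining 2 symbols.
That set has 0 states.

0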